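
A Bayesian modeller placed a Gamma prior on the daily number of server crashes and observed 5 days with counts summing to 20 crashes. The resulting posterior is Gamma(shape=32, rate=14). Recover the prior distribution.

Gamma(shape=12, rate=9)

A Gamma(α, β) prior (rate parametrization) on a Poisson rate with n observations summing to S gives posterior Gamma(α+S, β+n).
So α = 32 − 20 = 12 and β = 14 − 5 = 9.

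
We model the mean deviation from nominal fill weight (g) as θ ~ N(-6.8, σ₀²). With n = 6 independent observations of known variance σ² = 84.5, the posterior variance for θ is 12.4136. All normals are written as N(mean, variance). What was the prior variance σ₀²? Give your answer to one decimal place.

σ₀² = 104.7

Posterior precision equals prior precision plus data precision: 1/σ_n² = 1/σ₀² + n/σ².
So 1/σ₀² = 1/12.4136 − 6/84.5 = 0.080557 − 0.071006 = 0.009551.
Hence σ₀² = 1/0.009551 ≈ 104.7.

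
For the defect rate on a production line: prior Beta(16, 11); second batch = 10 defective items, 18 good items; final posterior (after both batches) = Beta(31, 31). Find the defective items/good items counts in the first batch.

5 defective items and 2 good items

Because Beta–binomial updating is additive in the counts, the combined data contributed (α_post−α_prior, β_post−β_prior) successes and failures.
Total across both batches: 31−16=15 defective items, 31−11=20 good items.
Subtract the second batch: 15−10=5 defective items and 20−18=2 good items.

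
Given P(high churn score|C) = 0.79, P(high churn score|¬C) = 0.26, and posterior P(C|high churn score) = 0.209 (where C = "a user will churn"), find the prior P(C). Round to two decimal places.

In odds form, posterior odds = prior odds × likelihood ratio, so prior odds = posterior odds ÷ LR.
Posterior odds = 0.209/(1−0.209) = 0.2642. LR = 0.79/0.26 = 3.0385.
Prior odds = 0.2642/3.0385 = 0.0870, so P(C) = 0.0870/(1+0.0870) ≈ 0.08.

P(C) = 0.08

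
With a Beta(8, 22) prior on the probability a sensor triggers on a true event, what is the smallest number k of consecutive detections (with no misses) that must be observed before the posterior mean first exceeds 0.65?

k = 33

After k detections and 0 misses the posterior is Beta(8+k, 22), with mean (8+k)/(8+22+k).
Set (8+k)/(30+k) > 0.65 and solve: k > (0.65·30 − 8)/(1 − 0.65) = 32.857.
The smallest integer exceeding 32.857 is 33.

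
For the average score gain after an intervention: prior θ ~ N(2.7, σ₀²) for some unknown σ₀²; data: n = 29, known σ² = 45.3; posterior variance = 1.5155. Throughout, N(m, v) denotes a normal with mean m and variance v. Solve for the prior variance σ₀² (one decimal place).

Posterior precision equals prior precision plus data precision: 1/σ_n² = 1/σ₀² + n/σ².
So 1/σ₀² = 1/1.5155 − 29/45.3 = 0.659848 − 0.640177 = 0.019671.
Hence σ₀² = 1/0.019671 ≈ 50.8.

σ₀² = 50.8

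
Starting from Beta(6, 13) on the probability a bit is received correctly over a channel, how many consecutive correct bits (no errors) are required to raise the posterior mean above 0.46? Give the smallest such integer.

After k correct bits and 0 errors the posterior is Beta(6+k, 13), with mean (6+k)/(6+13+k).
Set (6+k)/(19+k) > 0.46 and solve: k > (0.46·19 − 6)/(1 − 0.46) = 5.074.
The smallest integer exceeding 5.074 is 6, and checking k=6: (12)/(25) = 0.4800 > 0.46.

k = 6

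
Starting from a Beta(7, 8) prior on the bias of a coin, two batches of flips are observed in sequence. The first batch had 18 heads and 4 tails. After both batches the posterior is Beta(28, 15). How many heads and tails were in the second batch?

Because Beta–binomial updating is additive in the counts, the combined data contributed (α_post−α_prior, β_post−β_prior) successes and failures.
Total across both batches: 28−7=21 heads, 15−8=7 tails.
Subtract the first batch: 21−18=3 heads and 7−4=3 tails.

3 heads and 3 tails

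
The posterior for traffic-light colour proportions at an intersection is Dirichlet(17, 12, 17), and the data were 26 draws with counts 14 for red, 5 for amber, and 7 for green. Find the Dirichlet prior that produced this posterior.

For a Dirichlet(α) prior with multinomial counts c, the posterior is Dirichlet(α + c) componentwise.
Subtract each count from the matching posterior parameter: 17−14=3, 12−5=7, 17−7=10.

Dirichlet(3, 7, 10)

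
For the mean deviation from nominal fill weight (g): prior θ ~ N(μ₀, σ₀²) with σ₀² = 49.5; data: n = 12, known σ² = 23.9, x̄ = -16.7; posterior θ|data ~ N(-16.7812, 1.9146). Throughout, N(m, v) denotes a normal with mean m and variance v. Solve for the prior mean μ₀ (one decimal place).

μ₀ = -18.8

With known observation variance, the Normal–Normal posterior has precision τ_n = τ₀ + n/σ² and mean μ_n = (τ₀μ₀ + (n/σ²)x̄)/τ_n.
Here τ₀ = 1/49.5 = 0.020202 and τ_data = 12/23.9 = 0.502092, so τ_n = 0.522294.
Rearranging for μ₀: μ₀ = (μ_n·τ_n − τ_data·x̄)/τ₀ = (-16.7812·0.522294 − 0.502092·-16.7) / 0.020202 = -0.379784/0.020202 ≈ -18.8.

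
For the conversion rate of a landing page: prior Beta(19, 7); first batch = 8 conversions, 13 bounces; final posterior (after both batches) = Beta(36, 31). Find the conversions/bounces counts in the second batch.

Sequential conjugate updates are equivalent to a single update on the pooled data, so total successes = posterior α − prior α and total failures = posterior β − prior β.
Total across both batches: 36−19=17 conversions, 31−7=24 bounces.
Subtract the first batch: 17−8=9 conversions and 24−13=11 bounces.

9 conversions and 11 bounces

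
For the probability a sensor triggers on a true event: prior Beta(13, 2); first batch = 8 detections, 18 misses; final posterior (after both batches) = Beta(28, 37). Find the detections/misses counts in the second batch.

Sequential conjugate updates are equivalent to a single update on the pooled data, so total successes = posterior α − prior α and total failures = posterior β − prior β.
Total across both batches: 28−13=15 detections, 37−2=35 misses.
Subtract the first batch: 15−8=7 detections and 35−18=17 misses.

7 detections and 17 misses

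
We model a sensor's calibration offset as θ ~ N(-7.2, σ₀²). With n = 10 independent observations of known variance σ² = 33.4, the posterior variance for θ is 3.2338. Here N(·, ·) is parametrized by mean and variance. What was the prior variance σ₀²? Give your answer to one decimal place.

Posterior precision equals prior precision plus data precision: 1/σ_n² = 1/σ₀² + n/σ².
So 1/σ₀² = 1/3.2338 − 10/33.4 = 0.309234 − 0.299401 = 0.009833.
Hence σ₀² = 1/0.009833 ≈ 101.7.

σ₀² = 101.7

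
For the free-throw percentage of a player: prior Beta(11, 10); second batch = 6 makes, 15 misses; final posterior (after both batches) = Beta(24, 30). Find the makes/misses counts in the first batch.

Sequential conjugate updates are equivalent to a single update on the pooled data, so total successes = posterior α − prior α and total failures = posterior β − prior β.
Total across both batches: 24−11=13 makes, 30−10=20 misses.
Subtract the second batch: 13−6=7 makes and 20−15=5 misses.

7 makes and 5 misses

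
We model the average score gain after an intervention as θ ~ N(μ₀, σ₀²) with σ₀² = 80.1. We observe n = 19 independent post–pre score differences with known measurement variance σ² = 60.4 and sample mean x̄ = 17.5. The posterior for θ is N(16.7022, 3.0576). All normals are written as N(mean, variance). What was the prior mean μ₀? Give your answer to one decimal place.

μ₀ = -3.4

With known observation variance, the Normal–Normal posterior has precision τ_n = τ₀ + n/σ² and mean μ_n = (τ₀μ₀ + (n/σ²)x̄)/τ_n.
Here τ₀ = 1/80.1 = 0.012484 and τ_data = 19/60.4 = 0.314570, so τ_n = 0.327054.
Rearranging for μ₀: μ₀ = (μ_n·τ_n − τ_data·x̄)/τ₀ = (16.7022·0.327054 − 0.314570·17.5) / 0.012484 = -0.042454/0.012484 ≈ -3.4.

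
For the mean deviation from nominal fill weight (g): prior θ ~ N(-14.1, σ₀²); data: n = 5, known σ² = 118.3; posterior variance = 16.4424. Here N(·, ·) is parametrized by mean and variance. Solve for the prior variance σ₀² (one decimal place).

For the Normal–Normal model with known σ², precisions add: τ_n = τ₀ + n/σ².
So 1/σ₀² = 1/16.4424 − 5/118.3 = 0.060818 − 0.042265 = 0.018553.
Hence σ₀² = 1/0.018553 ≈ 53.9.

σ₀² = 53.9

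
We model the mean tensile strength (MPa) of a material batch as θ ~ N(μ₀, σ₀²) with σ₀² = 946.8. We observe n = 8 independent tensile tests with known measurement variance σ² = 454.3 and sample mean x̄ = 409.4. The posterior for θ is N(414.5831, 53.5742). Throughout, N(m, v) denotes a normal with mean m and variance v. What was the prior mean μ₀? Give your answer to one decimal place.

μ₀ = 501.0

The posterior mean is a precision-weighted average: μ_n = (τ₀μ₀ + τ_data·x̄)/(τ₀+τ_data), with τ₀=1/σ₀² and τ_data=n/σ².
Here τ₀ = 1/946.8 = 0.001056 and τ_data = 8/454.3 = 0.017610, so τ_n = 0.018666.
Rearranging for μ₀: μ₀ = (μ_n·τ_n − τ_data·x̄)/τ₀ = (414.5831·0.018666 − 0.017610·409.4) / 0.001056 = 0.529074/0.001056 ≈ 501.0.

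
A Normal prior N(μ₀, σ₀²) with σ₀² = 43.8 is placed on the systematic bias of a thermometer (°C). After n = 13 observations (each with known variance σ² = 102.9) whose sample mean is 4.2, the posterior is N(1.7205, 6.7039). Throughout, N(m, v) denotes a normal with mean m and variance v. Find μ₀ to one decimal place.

With known observation variance, the Normal–Normal posterior has precision τ_n = τ₀ + n/σ² and mean μ_n = (τ₀μ₀ + (n/σ²)x̄)/τ_n.
Here τ₀ = 1/43.8 = 0.022831 and τ_data = 13/102.9 = 0.126336, so τ_n = 0.149167.
Rearranging for μ₀: μ₀ = (μ_n·τ_n − τ_data·x̄)/τ₀ = (1.7205·0.149167 − 0.126336·4.2) / 0.022831 = -0.273969/0.022831 ≈ -12.0.

μ₀ = -12.0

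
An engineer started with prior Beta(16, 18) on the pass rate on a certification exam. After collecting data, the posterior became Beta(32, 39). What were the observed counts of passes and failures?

Under Beta–binomial conjugacy the posterior parameters are (a+s, b+f).
So s = 32 − 16 = 16 and f = 39 − 18 = 21.

16 passes and 21 failures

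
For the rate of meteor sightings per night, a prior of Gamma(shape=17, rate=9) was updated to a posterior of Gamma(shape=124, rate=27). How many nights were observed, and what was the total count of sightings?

n = 18 nights with total 107 sightings

Gamma–Poisson conjugacy: posterior shape = α + Σxᵢ, posterior rate = β + n.
Matching: Σxᵢ = 124 − 17 = 107 and n = 27 − 9 = 18.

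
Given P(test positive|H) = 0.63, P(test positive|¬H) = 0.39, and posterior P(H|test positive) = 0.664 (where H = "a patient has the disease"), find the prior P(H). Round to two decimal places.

Bayes' rule in odds form gives O(H|E) = O(H)·[P(E|H)/P(E|¬H)], hence O(H) = O(H|E)/LR.
Posterior odds = 0.664/(1−0.664) = 1.9762. LR = 0.63/0.39 = 1.6154.
Prior odds = 1.9762/1.6154 = 1.2234, so P(H) = 1.2234/(1+1.2234) ≈ 0.55.

P(H) = 0.55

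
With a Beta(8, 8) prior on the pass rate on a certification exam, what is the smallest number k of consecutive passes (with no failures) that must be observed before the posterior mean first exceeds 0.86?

k = 42

After k passes and 0 failures the posterior is Beta(8+k, 8), with mean (8+k)/(8+8+k).
Set (8+k)/(16+k) > 0.86 and solve: k > (0.86·16 − 8)/(1 − 0.86) = 41.143.
The smallest integer exceeding 41.143 is 42, and checking k=42: (50)/(58) = 0.8621 > 0.86.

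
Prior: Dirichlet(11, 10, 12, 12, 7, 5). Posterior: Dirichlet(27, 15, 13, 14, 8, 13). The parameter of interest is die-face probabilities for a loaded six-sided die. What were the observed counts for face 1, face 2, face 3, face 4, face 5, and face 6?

For a Dirichlet(α) prior with multinomial counts c, the posterior is Dirichlet(α + c) componentwise.
Counts are posterior − prior componentwise: 27−11=16, 15−10=5, 13−12=1, 14−12=2, 8−7=1, 13−5=8.

counts (16, 5, 1, 2, 1, 8)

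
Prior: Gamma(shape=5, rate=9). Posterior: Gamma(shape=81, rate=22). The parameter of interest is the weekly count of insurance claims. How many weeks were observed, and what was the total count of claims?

n = 13 weeks with total 76 claims

A Gamma(α, β) prior (rate parametrization) on a Poisson rate with n observations summing to S gives posterior Gamma(α+S, β+n).
Matching: Σxᵢ = 81 − 5 = 76 and n = 22 − 9 = 13.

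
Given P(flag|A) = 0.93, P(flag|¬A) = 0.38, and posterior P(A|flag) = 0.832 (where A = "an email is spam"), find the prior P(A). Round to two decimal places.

P(A) = 0.67

Bayes' rule in odds form gives O(A|E) = O(A)·[P(E|A)/P(E|¬A)], hence O(A) = O(A|E)/LR.
Posterior odds = 0.832/(1−0.832) = 4.9524. LR = 0.93/0.38 = 2.4474.
Prior odds = 4.9524/2.4474 = 2.0235, so P(A) = 2.0235/(1+2.0235) ≈ 0.67.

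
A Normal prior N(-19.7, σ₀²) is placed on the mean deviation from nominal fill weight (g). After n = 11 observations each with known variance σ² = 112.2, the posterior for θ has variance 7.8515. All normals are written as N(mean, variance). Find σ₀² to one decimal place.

σ₀² = 34.1

For the Normal–Normal model with known σ², precisions add: τ_n = τ₀ + n/σ².
So 1/σ₀² = 1/7.8515 − 11/112.2 = 0.127364 − 0.098039 = 0.029325.
Hence σ₀² = 1/0.029325 ≈ 34.1.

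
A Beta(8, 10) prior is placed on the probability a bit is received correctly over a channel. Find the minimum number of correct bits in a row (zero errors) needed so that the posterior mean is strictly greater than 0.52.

k = 3

After k correct bits and 0 errors the posterior is Beta(8+k, 10), with mean (8+k)/(8+10+k).
Set (8+k)/(18+k) > 0.52 and solve: k > (0.52·18 − 8)/(1 − 0.52) = 2.833.
The smallest integer exceeding 2.833 is 3.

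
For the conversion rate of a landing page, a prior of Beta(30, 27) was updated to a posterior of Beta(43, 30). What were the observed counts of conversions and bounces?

A Beta(α, β) prior with s successes and f failures in binomial data gives a Beta(α+s, β+f) posterior.
Match parameters: s=43−30=13, f=30−27=3.

13 conversions and 3 bounces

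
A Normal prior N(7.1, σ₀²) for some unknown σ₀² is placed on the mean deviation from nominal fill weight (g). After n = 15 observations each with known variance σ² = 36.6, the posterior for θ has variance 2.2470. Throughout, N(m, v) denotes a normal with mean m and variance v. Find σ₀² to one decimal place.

σ₀² = 28.4

For the Normal–Normal model with known σ², precisions add: τ_n = τ₀ + n/σ².
So 1/σ₀² = 1/2.2470 − 15/36.6 = 0.445038 − 0.409836 = 0.035202.
Hence σ₀² = 1/0.035202 ≈ 28.4.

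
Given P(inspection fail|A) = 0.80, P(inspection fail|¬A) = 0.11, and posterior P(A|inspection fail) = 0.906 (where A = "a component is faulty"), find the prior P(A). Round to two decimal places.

In odds form, posterior odds = prior odds × likelihood ratio, so prior odds = posterior odds ÷ LR.
Posterior odds = 0.906/(1−0.906) = 9.6383. LR = 0.80/0.11 = 7.2727.
Prior odds = 9.6383/7.2727 = 1.3253, so P(A) = 1.3253/(1+1.3253) ≈ 0.57.

P(A) = 0.57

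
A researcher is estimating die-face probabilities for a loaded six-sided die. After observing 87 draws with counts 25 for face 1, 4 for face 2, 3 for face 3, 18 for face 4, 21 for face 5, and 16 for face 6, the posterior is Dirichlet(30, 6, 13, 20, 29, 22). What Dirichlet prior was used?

Dirichlet(5, 2, 10, 2, 8, 6)

For a Dirichlet(α) prior with multinomial counts c, the posterior is Dirichlet(α + c) componentwise.
Subtract each count from the matching posterior parameter: 30−25=5, 6−4=2, 13−3=10, 20−18=2, 29−21=8, 22−16=6.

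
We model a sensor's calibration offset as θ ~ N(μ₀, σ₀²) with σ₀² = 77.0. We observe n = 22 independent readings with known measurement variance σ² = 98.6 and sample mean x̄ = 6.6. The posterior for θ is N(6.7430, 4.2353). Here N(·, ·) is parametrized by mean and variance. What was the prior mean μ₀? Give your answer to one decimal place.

The posterior mean is a precision-weighted average: μ_n = (τ₀μ₀ + τ_data·x̄)/(τ₀+τ_data), with τ₀=1/σ₀² and τ_data=n/σ².
Here τ₀ = 1/77.0 = 0.012987 and τ_data = 22/98.6 = 0.223124, so τ_n = 0.236111.
Rearranging for μ₀: μ₀ = (μ_n·τ_n − τ_data·x̄)/τ₀ = (6.7430·0.236111 − 0.223124·6.6) / 0.012987 = 0.119478/0.012987 ≈ 9.2.

μ₀ = 9.2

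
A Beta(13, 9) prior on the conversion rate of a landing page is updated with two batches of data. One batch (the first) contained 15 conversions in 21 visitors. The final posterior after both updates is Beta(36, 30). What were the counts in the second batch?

8 conversions and 15 bounces

Because Beta–binomial updating is additive in the counts, the combined data contributed (α_post−α_prior, β_post−β_prior) successes and failures.
Total across both batches: 36−13=23 conversions, 30−9=21 bounces.
Subtract the first batch: 23−15=8 conversions and 21−6=15 bounces.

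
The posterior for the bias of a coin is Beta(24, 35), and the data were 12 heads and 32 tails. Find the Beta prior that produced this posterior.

Under Beta–binomial conjugacy the posterior parameters are (a+s, b+f).
So a = 24 − 12 = 12 and b = 35 − 32 = 3.

Beta(12, 3)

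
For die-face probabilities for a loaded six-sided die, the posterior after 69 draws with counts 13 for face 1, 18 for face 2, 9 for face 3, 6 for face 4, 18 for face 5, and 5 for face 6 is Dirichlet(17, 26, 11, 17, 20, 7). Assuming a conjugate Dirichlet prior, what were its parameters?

Dirichlet(4, 8, 2, 11, 2, 2)

For a Dirichlet(α) prior with multinomial counts c, the posterior is Dirichlet(α + c) componentwise.
Subtract each count from the matching posterior parameter: 17−13=4, 26−18=8, 11−9=2, 17−6=11, 20−18=2, 7−5=2.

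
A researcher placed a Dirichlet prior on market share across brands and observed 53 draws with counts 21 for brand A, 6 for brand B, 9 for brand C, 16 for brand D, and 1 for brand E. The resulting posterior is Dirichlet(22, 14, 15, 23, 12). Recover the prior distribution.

For a Dirichlet(α) prior with multinomial counts c, the posterior is Dirichlet(α + c) componentwise.
Subtract each count from the matching posterior parameter: 22−21=1, 14−6=8, 15−9=6, 23−16=7, 12−1=11.

Dirichlet(1, 8, 6, 7, 11)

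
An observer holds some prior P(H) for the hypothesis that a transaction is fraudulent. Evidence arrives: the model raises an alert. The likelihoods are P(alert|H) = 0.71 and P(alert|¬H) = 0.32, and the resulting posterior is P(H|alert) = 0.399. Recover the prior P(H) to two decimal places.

P(H) = 0.23

Bayes' rule in odds form gives O(H|E) = O(H)·[P(E|H)/P(E|¬H)], hence O(H) = O(H|E)/LR.
Posterior odds = 0.399/(1−0.399) = 0.6639. LR = 0.71/0.32 = 2.2188.
Prior odds = 0.6639/2.2188 = 0.2992, so P(H) = 0.2992/(1+0.2992) ≈ 0.23.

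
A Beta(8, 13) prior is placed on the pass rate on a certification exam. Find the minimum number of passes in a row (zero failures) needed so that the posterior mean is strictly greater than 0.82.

k = 52

After k passes and 0 failures the posterior is Beta(8+k, 13), with mean (8+k)/(8+13+k).
Set (8+k)/(21+k) > 0.82 and solve: k > (0.82·21 − 8)/(1 − 0.82) = 51.222.
The smallest integer exceeding 51.222 is 52.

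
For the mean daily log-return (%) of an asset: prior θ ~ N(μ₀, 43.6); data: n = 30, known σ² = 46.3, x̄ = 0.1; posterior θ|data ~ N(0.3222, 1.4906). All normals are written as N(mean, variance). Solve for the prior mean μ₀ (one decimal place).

With known observation variance, the Normal–Normal posterior has precision τ_n = τ₀ + n/σ² and mean μ_n = (τ₀μ₀ + (n/σ²)x̄)/τ_n.
Here τ₀ = 1/43.6 = 0.022936 and τ_data = 30/46.3 = 0.647948, so τ_n = 0.670884.
Rearranging for μ₀: μ₀ = (μ_n·τ_n − τ_data·x̄)/τ₀ = (0.3222·0.670884 − 0.647948·0.1) / 0.022936 = 0.151364/0.022936 ≈ 6.6.

μ₀ = 6.6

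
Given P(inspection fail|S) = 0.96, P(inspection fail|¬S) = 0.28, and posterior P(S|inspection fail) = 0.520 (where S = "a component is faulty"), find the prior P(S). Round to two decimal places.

Bayes' rule in odds form gives O(S|E) = O(S)·[P(E|S)/P(E|¬S)], hence O(S) = O(S|E)/LR.
Posterior odds = 0.520/(1−0.520) = 1.0833. LR = 0.96/0.28 = 3.4286.
Prior odds = 1.0833/3.4286 = 0.3160, so P(S) = 0.3160/(1+0.3160) ≈ 0.24.

P(S) = 0.24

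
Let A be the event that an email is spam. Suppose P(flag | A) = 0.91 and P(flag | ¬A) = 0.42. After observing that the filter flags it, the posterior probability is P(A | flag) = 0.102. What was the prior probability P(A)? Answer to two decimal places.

P(A) = 0.05

Bayes' rule in odds form gives O(A|E) = O(A)·[P(E|A)/P(E|¬A)], hence O(A) = O(A|E)/LR.
Posterior odds = 0.102/(1−0.102) = 0.1136. LR = 0.91/0.42 = 2.1667.
Prior odds = 0.1136/2.1667 = 0.0524, so P(A) = 0.0524/(1+0.0524) ≈ 0.05.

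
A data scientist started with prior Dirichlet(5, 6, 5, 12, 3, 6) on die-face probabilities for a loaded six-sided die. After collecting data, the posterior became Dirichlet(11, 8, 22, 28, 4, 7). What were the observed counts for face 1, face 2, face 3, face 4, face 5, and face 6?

counts (6, 2, 17, 16, 1, 1)

For a Dirichlet(α) prior with multinomial counts c, the posterior is Dirichlet(α + c) componentwise.
Counts are posterior − prior componentwise: 11−5=6, 8−6=2, 22−5=17, 28−12=16, 4−3=1, 7−6=1.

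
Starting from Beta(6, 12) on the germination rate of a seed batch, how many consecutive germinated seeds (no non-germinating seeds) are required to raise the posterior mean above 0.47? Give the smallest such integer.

After k germinated seeds and 0 non-germinating seeds the posterior is Beta(6+k, 12), with mean (6+k)/(6+12+k).
Set (6+k)/(18+k) > 0.47 and solve: k > (0.47·18 − 6)/(1 − 0.47) = 4.642.
The smallest integer exceeding 4.642 is 5, and checking k=5: (11)/(23) = 0.4783 > 0.47.

k = 5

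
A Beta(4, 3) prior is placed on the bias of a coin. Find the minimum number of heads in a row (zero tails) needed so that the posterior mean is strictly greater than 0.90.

k = 24

After k heads and 0 tails the posterior is Beta(4+k, 3), with mean (4+k)/(4+3+k).
Set (4+k)/(7+k) > 0.90 and solve: k > (0.90·7 − 4)/(1 − 0.90) = 23.000.
The smallest integer exceeding 23.000 is 24.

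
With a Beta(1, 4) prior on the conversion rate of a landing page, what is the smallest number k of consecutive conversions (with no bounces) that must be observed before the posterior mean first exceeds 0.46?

k = 3

After k conversions and 0 bounces the posterior is Beta(1+k, 4), with mean (1+k)/(1+4+k).
Set (1+k)/(5+k) > 0.46 and solve: k > (0.46·5 − 1)/(1 − 0.46) = 2.407.
The smallest integer exceeding 2.407 is 3.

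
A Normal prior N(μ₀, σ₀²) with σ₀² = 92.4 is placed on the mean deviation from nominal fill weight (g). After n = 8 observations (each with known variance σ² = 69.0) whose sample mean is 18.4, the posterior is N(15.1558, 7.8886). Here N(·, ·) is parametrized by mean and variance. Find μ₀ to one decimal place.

μ₀ = -19.6

The posterior mean is a precision-weighted average: μ_n = (τ₀μ₀ + τ_data·x̄)/(τ₀+τ_data), with τ₀=1/σ₀² and τ_data=n/σ².
Here τ₀ = 1/92.4 = 0.010823 and τ_data = 8/69.0 = 0.115942, so τ_n = 0.126765.
Rearranging for μ₀: μ₀ = (μ_n·τ_n − τ_data·x̄)/τ₀ = (15.1558·0.126765 − 0.115942·18.4) / 0.010823 = -0.212108/0.010823 ≈ -19.6.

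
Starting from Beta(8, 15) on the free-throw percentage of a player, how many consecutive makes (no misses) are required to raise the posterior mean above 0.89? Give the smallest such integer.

k = 114

After k makes and 0 misses the posterior is Beta(8+k, 15), with mean (8+k)/(8+15+k).
Set (8+k)/(23+k) > 0.89 and solve: k > (0.89·23 − 8)/(1 − 0.89) = 113.364.
The smallest integer exceeding 113.364 is 114.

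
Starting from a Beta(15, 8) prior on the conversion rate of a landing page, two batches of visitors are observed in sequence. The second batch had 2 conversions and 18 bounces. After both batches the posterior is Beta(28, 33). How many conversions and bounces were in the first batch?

11 conversions and 7 bounces

Sequential conjugate updates are equivalent to a single update on the pooled data, so total successes = posterior α − prior α and total failures = posterior β − prior β.
Total across both batches: 28−15=13 conversions, 33−8=25 bounces.
Subtract the second batch: 13−2=11 conversions and 25−18=7 bounces.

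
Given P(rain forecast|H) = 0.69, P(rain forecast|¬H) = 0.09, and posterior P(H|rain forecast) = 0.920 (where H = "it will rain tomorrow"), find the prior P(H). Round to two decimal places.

P(H) = 0.60

Bayes' rule in odds form gives O(H|E) = O(H)·[P(E|H)/P(E|¬H)], hence O(H) = O(H|E)/LR.
Posterior odds = 0.920/(1−0.920) = 11.5000. LR = 0.69/0.09 = 7.6667.
Prior odds = 11.5000/7.6667 = 1.5000, so P(H) = 1.5000/(1+1.5000) ≈ 0.60.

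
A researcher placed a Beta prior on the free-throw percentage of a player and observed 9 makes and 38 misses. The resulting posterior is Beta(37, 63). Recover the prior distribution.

Beta(28, 25)

Under Beta–binomial conjugacy the posterior parameters are (α+s, β+f).
So α = 37 − 9 = 28 and β = 63 − 38 = 25.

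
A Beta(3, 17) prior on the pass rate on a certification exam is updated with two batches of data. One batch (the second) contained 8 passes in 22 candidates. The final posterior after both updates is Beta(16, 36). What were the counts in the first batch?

5 passes and 5 failures

Sequential conjugate updates are equivalent to a single update on the pooled data, so total successes = posterior α − prior α and total failures = posterior β − prior β.
Total across both batches: 16−3=13 passes, 36−17=19 failures.
Subtract the second batch: 13−8=5 passes and 19−14=5 failures.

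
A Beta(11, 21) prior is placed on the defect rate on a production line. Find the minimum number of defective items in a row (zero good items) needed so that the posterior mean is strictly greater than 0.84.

After k defective items and 0 good items the posterior is Beta(11+k, 21), with mean (11+k)/(11+21+k).
Set (11+k)/(32+k) > 0.84 and solve: k > (0.84·32 − 11)/(1 − 0.84) = 99.250.
The smallest integer exceeding 99.250 is 100.

k = 100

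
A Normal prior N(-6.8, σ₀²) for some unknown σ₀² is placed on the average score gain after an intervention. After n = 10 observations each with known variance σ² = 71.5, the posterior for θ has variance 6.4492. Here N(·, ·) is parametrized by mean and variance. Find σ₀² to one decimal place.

For the Normal–Normal model with known σ², precisions add: τ_n = τ₀ + n/σ².
So 1/σ₀² = 1/6.4492 − 10/71.5 = 0.155058 − 0.139860 = 0.015198.
Hence σ₀² = 1/0.015198 ≈ 65.8.

σ₀² = 65.8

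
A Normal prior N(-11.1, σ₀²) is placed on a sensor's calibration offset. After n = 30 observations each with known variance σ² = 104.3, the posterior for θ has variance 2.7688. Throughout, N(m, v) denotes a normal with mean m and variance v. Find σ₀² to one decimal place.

σ₀² = 13.6

For the Normal–Normal model with known σ², precisions add: τ_n = τ₀ + n/σ².
So 1/σ₀² = 1/2.7688 − 30/104.3 = 0.361167 − 0.287632 = 0.073535.
Hence σ₀² = 1/0.073535 ≈ 13.6.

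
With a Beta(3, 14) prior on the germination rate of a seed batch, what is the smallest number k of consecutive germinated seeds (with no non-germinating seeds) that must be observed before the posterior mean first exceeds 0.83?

After k germinated seeds and 0 non-germinating seeds the posterior is Beta(3+k, 14), with mean (3+k)/(3+14+k).
Set (3+k)/(17+k) > 0.83 and solve: k > (0.83·17 − 3)/(1 − 0.83) = 65.353.
The smallest integer exceeding 65.353 is 66, and checking k=66: (69)/(83) = 0.8313 > 0.83.

k = 66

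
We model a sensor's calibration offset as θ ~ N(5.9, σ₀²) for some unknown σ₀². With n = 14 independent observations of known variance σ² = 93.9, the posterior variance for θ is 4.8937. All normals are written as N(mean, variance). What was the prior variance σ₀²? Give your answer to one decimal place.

For the Normal–Normal model with known σ², precisions add: τ_n = τ₀ + n/σ².
So 1/σ₀² = 1/4.8937 − 14/93.9 = 0.204344 − 0.149095 = 0.055249.
Hence σ₀² = 1/0.055249 ≈ 18.1.

σ₀² = 18.1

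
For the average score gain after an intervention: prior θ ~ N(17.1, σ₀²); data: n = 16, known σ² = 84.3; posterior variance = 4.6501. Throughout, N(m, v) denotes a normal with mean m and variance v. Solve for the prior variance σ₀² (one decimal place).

Posterior precision equals prior precision plus data precision: 1/σ_n² = 1/σ₀² + n/σ².
So 1/σ₀² = 1/4.6501 − 16/84.3 = 0.215049 − 0.189798 = 0.025251.
Hence σ₀² = 1/0.025251 ≈ 39.6.

σ₀² = 39.6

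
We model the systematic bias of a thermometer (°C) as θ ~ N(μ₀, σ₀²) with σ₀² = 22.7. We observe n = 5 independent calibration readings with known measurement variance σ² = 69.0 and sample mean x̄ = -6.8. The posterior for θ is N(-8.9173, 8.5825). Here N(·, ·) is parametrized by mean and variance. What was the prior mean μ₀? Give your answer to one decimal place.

The posterior mean is a precision-weighted average: μ_n = (τ₀μ₀ + τ_data·x̄)/(τ₀+τ_data), with τ₀=1/σ₀² and τ_data=n/σ².
Here τ₀ = 1/22.7 = 0.044053 and τ_data = 5/69.0 = 0.072464, so τ_n = 0.116517.
Rearranging for μ₀: μ₀ = (μ_n·τ_n − τ_data·x̄)/τ₀ = (-8.9173·0.116517 − 0.072464·-6.8) / 0.044053 = -0.546262/0.044053 ≈ -12.4.

μ₀ = -12.4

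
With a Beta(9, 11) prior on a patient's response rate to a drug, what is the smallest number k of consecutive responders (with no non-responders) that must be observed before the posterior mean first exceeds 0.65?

After k responders and 0 non-responders the posterior is Beta(9+k, 11), with mean (9+k)/(9+11+k).
Set (9+k)/(20+k) > 0.65 and solve: k > (0.65·20 − 9)/(1 − 0.65) = 11.429.
The smallest integer exceeding 11.429 is 12, and checking k=12: (21)/(32) = 0.6562 > 0.65.

k = 12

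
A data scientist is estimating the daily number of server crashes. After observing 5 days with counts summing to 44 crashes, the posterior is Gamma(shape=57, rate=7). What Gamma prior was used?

Gamma–Poisson conjugacy: posterior shape = α + Σxᵢ, posterior rate = β + n.
So α = 57 − 44 = 13 and β = 7 − 5 = 2.

Gamma(shape=13, rate=2)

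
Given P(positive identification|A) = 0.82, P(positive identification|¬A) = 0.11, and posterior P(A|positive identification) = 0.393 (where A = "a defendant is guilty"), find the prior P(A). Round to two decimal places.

P(A) = 0.08

Bayes' rule in odds form gives O(A|E) = O(A)·[P(E|A)/P(E|¬A)], hence O(A) = O(A|E)/LR.
Posterior odds = 0.393/(1−0.393) = 0.6474. LR = 0.82/0.11 = 7.4545.
Prior odds = 0.6474/7.4545 = 0.0868, so P(A) = 0.0868/(1+0.0868) ≈ 0.08.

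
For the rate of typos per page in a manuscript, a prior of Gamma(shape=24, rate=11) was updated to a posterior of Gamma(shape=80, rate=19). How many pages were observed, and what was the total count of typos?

n = 8 pages with total 56 typos

A Gamma(α, β) prior (rate parametrization) on a Poisson rate with n observations summing to S gives posterior Gamma(α+S, β+n).
Matching: Σxᵢ = 80 − 24 = 56 and n = 19 − 11 = 8.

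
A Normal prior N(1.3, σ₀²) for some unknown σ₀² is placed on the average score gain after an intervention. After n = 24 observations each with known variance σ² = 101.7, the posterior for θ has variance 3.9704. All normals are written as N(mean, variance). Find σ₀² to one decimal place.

σ₀² = 63.0

Posterior precision equals prior precision plus data precision: 1/σ_n² = 1/σ₀² + n/σ².
So 1/σ₀² = 1/3.9704 − 24/101.7 = 0.251864 − 0.235988 = 0.015876.
Hence σ₀² = 1/0.015876 ≈ 63.0.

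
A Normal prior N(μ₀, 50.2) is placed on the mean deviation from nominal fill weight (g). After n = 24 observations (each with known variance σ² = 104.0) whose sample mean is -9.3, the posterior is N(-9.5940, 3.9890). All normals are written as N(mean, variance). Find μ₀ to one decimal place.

With known observation variance, the Normal–Normal posterior has precision τ_n = τ₀ + n/σ² and mean μ_n = (τ₀μ₀ + (n/σ²)x̄)/τ_n.
Here τ₀ = 1/50.2 = 0.019920 and τ_data = 24/104.0 = 0.230769, so τ_n = 0.250689.
Rearranging for μ₀: μ₀ = (μ_n·τ_n − τ_data·x̄)/τ₀ = (-9.5940·0.250689 − 0.230769·-9.3) / 0.019920 = -0.258959/0.019920 ≈ -13.0.

μ₀ = -13.0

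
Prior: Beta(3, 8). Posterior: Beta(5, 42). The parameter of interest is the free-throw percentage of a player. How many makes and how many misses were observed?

2 makes and 34 misses

Beta is conjugate to the binomial likelihood: posterior = Beta(a+s, b+f).
Match parameters: s=5−3=2, f=42−8=34.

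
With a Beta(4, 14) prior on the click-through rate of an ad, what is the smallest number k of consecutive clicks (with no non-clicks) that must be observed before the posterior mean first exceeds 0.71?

After k clicks and 0 non-clicks the posterior is Beta(4+k, 14), with mean (4+k)/(4+14+k).
Set (4+k)/(18+k) > 0.71 and solve: k > (0.71·18 − 4)/(1 − 0.71) = 30.276.
The smallest integer exceeding 30.276 is 31, and checking k=31: (35)/(49) = 0.7143 > 0.71.

k = 31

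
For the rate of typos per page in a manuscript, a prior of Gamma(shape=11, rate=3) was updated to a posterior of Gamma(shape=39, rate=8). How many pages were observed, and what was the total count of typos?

n = 5 pages with total 28 typos

Gamma–Poisson conjugacy: posterior shape = α + Σxᵢ, posterior rate = β + n.
Matching: Σxᵢ = 39 − 11 = 28 and n = 8 − 3 = 5.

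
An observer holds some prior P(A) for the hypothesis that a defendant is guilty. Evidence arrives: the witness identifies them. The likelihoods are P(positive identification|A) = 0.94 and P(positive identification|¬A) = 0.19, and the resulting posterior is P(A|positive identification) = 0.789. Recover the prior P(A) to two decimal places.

P(A) = 0.43

In odds form, posterior odds = prior odds × likelihood ratio, so prior odds = posterior odds ÷ LR.
Posterior odds = 0.789/(1−0.789) = 3.7393. LR = 0.94/0.19 = 4.9474.
Prior odds = 3.7393/4.9474 = 0.7558, so P(A) = 0.7558/(1+0.7558) ≈ 0.43.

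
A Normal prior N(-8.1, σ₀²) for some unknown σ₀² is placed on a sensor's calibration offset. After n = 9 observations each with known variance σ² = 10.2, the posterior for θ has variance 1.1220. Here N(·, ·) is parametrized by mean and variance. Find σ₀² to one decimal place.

σ₀² = 112.2

Posterior precision equals prior precision plus data precision: 1/σ_n² = 1/σ₀² + n/σ².
So 1/σ₀² = 1/1.1220 − 9/10.2 = 0.891266 − 0.882353 = 0.008913.
Hence σ₀² = 1/0.008913 ≈ 112.2.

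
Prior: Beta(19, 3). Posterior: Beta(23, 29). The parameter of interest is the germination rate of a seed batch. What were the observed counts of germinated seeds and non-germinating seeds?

Beta is conjugate to the binomial likelihood: posterior = Beta(α+s, β+f).
So s = 23 − 19 = 4 and f = 29 − 3 = 26.

4 germinated seeds and 26 non-germinating seeds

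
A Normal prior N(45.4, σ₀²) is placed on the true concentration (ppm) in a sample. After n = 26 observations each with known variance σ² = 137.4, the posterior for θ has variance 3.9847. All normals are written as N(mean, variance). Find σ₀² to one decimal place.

Posterior precision equals prior precision plus data precision: 1/σ_n² = 1/σ₀² + n/σ².
So 1/σ₀² = 1/3.9847 − 26/137.4 = 0.250960 − 0.189229 = 0.061731.
Hence σ₀² = 1/0.061731 ≈ 16.2.

σ₀² = 16.2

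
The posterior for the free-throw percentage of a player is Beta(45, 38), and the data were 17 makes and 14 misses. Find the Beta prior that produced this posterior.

Beta(28, 24)

A Beta(a, b) prior with s successes and f failures in binomial data gives a Beta(a+s, b+f) posterior.
So a = 45 − 17 = 28 and b = 38 − 14 = 24.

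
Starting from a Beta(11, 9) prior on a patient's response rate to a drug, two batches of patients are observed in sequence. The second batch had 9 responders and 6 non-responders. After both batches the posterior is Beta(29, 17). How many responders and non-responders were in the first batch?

9 responders and 2 non-responders

Because Beta–binomial updating is additive in the counts, the combined data contributed (α_post−α_prior, β_post−β_prior) successes and failures.
Total across both batches: 29−11=18 responders, 17−9=8 non-responders.
Subtract the second batch: 18−9=9 responders and 8−6=2 non-responders.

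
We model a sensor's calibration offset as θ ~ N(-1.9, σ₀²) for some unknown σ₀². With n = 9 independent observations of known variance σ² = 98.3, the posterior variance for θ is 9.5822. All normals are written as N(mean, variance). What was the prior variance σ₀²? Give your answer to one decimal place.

σ₀² = 78.1

For the Normal–Normal model with known σ², precisions add: τ_n = τ₀ + n/σ².
So 1/σ₀² = 1/9.5822 − 9/98.3 = 0.104360 − 0.091556 = 0.012804.
Hence σ₀² = 1/0.012804 ≈ 78.1.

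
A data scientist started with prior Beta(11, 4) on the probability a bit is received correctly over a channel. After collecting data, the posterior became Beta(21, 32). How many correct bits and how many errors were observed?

10 correct bits and 28 errors

Beta is conjugate to the binomial likelihood: posterior = Beta(a+s, b+f).
Match parameters: s=21−11=10, f=32−4=28.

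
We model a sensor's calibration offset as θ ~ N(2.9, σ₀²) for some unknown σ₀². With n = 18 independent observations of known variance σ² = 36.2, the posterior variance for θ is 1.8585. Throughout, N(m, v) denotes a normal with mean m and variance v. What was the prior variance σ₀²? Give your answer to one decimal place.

σ₀² = 24.5

For the Normal–Normal model with known σ², precisions add: τ_n = τ₀ + n/σ².
So 1/σ₀² = 1/1.8585 − 18/36.2 = 0.538068 − 0.497238 = 0.040830.
Hence σ₀² = 1/0.040830 ≈ 24.5.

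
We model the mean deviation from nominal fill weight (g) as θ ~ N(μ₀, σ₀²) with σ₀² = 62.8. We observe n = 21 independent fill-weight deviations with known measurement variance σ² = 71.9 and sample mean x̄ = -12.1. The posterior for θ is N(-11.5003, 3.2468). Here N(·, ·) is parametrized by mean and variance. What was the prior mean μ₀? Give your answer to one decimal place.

μ₀ = -0.5

With known observation variance, the Normal–Normal posterior has precision τ_n = τ₀ + n/σ² and mean μ_n = (τ₀μ₀ + (n/σ²)x̄)/τ_n.
Here τ₀ = 1/62.8 = 0.015924 and τ_data = 21/71.9 = 0.292072, so τ_n = 0.307996.
Rearranging for μ₀: μ₀ = (μ_n·τ_n − τ_data·x̄)/τ₀ = (-11.5003·0.307996 − 0.292072·-12.1) / 0.015924 = -0.007975/0.015924 ≈ -0.5.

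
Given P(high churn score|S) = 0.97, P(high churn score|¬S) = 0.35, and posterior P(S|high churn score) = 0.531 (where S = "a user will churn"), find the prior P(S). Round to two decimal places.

P(S) = 0.29

Bayes' rule in odds form gives O(S|E) = O(S)·[P(E|S)/P(E|¬S)], hence O(S) = O(S|E)/LR.
Posterior odds = 0.531/(1−0.531) = 1.1322. LR = 0.97/0.35 = 2.7714.
Prior odds = 1.1322/2.7714 = 0.4085, so P(S) = 0.4085/(1+0.4085) ≈ 0.29.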